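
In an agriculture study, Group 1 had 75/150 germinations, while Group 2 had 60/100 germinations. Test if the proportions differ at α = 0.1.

p̂₁ = 0.5, p̂₂ = 0.6, pooled p̂ = 0.54. z = -1.554. Critical: ±1.645. Fail to reject H₀.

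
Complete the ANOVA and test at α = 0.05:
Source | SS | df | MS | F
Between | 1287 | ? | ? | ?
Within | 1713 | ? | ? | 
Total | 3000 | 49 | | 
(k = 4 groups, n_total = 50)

df_between = 3, df_within = 46. MS_between = 429.0, MS_within = 37.24. F = 11.52, F_crit ≈ 2.807. Reject H₀.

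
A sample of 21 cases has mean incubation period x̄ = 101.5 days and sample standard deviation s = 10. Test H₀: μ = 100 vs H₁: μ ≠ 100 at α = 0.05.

t = (x̄ - μ₀)/(s/√n) = (101.5 - 100)/(10/√21) = 0.687. df = 20, critical t = ±2.086. Fail to reject H₀.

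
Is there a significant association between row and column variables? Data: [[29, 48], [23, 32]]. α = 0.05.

χ² = 0.232. df = 1, critical = 3.841. Fail to reject H₀. No evidence of dependence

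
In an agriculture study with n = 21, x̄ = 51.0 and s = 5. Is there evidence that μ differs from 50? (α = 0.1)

t = (x̄ - μ₀)/(s/√n) = (51.0 - 50)/(5/√21) = 0.917. df = 20, critical t = ±1.725. Fail to reject H₀.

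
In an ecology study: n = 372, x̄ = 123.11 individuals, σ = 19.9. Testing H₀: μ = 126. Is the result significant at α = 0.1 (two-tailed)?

z = (123.11 - 126)/(19.9/√372) = -2.801. Since |z| > 1.645, significant at α = 0.1.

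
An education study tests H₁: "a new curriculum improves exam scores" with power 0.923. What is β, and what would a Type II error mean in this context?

β = 1 - power = 1 - 0.923 = 0.077. A Type II error is failing to reject H₀ when H₀ is false (false negative) — here, failing to conclude that a new curriculum improves exam scores when in fact it is true. Consequence: keeping the old curriculum when the new one would have helped students.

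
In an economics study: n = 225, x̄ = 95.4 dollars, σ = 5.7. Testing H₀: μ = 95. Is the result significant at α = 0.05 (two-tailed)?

z = (95.4 - 95)/(5.7/√225) = 1.053. Since |z| ≤ 1.96, not significant at α = 0.05.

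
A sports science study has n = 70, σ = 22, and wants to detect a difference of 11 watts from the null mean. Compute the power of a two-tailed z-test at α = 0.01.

SE = σ/√n = 22/√70 = 2.63. Non-centrality λ = d/SE = 11/2.63 = 4.183. Power ≈ Φ(λ - z_{α/2}) = Φ(4.183 - 2.576) = Φ(1.607) = 0.946.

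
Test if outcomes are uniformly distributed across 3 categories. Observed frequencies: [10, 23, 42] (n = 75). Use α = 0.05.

Expected = 25 each. χ² = Σ(O-E)²/E = 20.72. df = 2, critical value = 5.991. Reject H₀.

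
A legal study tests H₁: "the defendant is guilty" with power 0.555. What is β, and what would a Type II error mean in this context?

β = 1 - power = 1 - 0.555 = 0.445. A Type II error is failing to reject H₀ when H₀ is false (false negative) — here, failing to conclude that the defendant is guilty when in fact it is true. Consequence: acquitting a guilty person.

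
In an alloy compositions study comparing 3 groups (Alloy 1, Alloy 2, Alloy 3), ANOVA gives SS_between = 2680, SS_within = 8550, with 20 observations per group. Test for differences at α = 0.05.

df_between = 2, df_within = 57. F = MS_between/MS_within = 1340.0/150.0 = 8.933. F_crit ≈ 3.159. Reject H₀. At least one mean differs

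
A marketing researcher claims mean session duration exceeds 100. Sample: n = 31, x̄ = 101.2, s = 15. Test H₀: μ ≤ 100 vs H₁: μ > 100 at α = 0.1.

t = (101.2 - 100)/(15/√31) = 0.445, df = 30. Critical t = 1.31. Fail to reject H₀.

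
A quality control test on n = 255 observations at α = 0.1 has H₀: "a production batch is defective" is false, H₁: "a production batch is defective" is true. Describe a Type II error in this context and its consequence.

Type II error: failing to reject H₀ when it is false — concluding that a production batch is defective is not supported when in fact it is. Consequence: shipping a defective batch — faulty products reach customers.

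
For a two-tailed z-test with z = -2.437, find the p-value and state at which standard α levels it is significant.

p = 2·P(Z > |-2.437|) = 2·(1 - Φ(2.437)) ≈ 0.0148. Significant at α = 0.1; Significant at α = 0.05.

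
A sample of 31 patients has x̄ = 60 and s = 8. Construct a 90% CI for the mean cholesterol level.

CI = x̄ ± t*(s/√n) = 60 ± 1.697(8/√31) = (57.56, 62.44)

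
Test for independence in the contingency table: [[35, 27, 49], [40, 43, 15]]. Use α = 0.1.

χ² = 21.327. df = 2, critical = 4.605. Reject H₀. Variables are dependent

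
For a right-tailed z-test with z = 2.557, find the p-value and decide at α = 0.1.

p = P(Z > 2.557) = 1 - Φ(2.557) ≈ 0.0053. Since p < 0.1, reject H₀ (significant) at α = 0.1.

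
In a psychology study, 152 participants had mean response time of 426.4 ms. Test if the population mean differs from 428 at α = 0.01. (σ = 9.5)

z = (x̄ - μ₀)/(σ/√n) = (426.4 - 428)/(9.5/√152) = -2.076. Critical value: ±2.576. Since |-2.076| ≤ 2.576, Fail to reject H₀.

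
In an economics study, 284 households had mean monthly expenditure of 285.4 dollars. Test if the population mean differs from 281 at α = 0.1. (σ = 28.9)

z = (x̄ - μ₀)/(σ/√n) = (285.4 - 281)/(28.9/√284) = 2.566. Critical value: ±1.645. Since |2.566| > 1.645, Reject H₀.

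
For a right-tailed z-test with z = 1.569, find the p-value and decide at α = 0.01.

p = P(Z > 1.569) = 1 - Φ(1.569) ≈ 0.0583. Since p ≥ 0.01, fail to reject H₀ (not significant) at α = 0.01.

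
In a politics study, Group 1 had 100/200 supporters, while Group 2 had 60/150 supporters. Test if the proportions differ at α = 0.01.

p̂₁ = 0.5, p̂₂ = 0.4, pooled p̂ = 0.457. z = 1.858. Critical: ±2.576. Fail to reject H₀.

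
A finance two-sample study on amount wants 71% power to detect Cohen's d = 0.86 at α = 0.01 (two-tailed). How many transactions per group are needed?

z_{α/2} = 2.576, z_β = Φ⁻¹(0.71) = 0.553. For large effect (d = 0.86): n per group = 2(z_{α/2} + z_β)²/d² = 2(2.576 + 0.553)²/0.86² = 26.5 → 27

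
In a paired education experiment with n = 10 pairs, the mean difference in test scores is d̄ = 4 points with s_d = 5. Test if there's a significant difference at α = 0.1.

t = d̄/(s_d/√n) = 4/(5/√10) = 2.53. df = 9, critical t = ±1.833. Reject H₀.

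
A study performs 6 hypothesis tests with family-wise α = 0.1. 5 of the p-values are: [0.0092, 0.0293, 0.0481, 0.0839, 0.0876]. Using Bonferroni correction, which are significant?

Bonferroni α = 0.1/6 = 0.01667. Significant p-values: [0.0092]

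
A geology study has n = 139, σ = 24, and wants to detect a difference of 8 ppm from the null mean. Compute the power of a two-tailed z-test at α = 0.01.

SE = σ/√n = 24/√139 = 2.036. Non-centrality λ = d/SE = 8/2.036 = 3.93. Power ≈ Φ(λ - z_{α/2}) = Φ(3.93 - 2.576) = Φ(1.354) = 0.912.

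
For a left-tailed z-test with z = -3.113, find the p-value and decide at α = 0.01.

p = P(Z < -3.113) = Φ(-3.113) ≈ 0.0009. Since p < 0.01, reject H₀ (significant) at α = 0.01.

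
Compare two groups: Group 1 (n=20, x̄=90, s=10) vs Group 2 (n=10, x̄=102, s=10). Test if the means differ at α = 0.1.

Pooled sp = 10.0. t = -3.098, df = 28. Critical t = ±1.701. Reject H₀.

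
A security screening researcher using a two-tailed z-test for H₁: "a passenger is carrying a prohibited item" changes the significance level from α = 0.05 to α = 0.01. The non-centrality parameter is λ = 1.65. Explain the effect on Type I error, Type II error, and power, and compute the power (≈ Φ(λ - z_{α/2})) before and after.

Decreasing α from 0.05 to 0.01:
• Type I error rate decreases (α is the Type I rate by definition).
• Critical value moves from z_{α/2} = 1.96 to 2.576, so power = Φ(λ - z_{α/2}) goes from Φ(1.65 - 1.96) = 0.378 to Φ(1.65 - 2.576) = 0.177.
• Type II error rate β = 1 - power therefore increases (0.622 → 0.823).
Appropriate when false positives are costly — here, detaining an innocent passenger — delay and inconvenience.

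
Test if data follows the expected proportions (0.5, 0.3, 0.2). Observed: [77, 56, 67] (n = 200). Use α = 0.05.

Expected: [100.0, 60.0, 40.0]. χ² = 23.782. df = 2, critical = 5.991. Reject H₀.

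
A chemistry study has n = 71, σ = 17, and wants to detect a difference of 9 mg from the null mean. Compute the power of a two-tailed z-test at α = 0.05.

SE = σ/√n = 17/√71 = 2.018. Non-centrality λ = d/SE = 9/2.018 = 4.461. Power ≈ Φ(λ - z_{α/2}) = Φ(4.461 - 1.96) = Φ(2.501) = 0.994.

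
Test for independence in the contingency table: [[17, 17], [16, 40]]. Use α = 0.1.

χ² = 4.183. df = 1, critical = 2.706. Reject H₀. Variables are dependent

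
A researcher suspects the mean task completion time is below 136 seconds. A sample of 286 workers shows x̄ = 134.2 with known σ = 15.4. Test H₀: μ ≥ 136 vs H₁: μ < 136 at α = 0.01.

z = -1.977. Critical value: -2.33. Fail to reject H₀.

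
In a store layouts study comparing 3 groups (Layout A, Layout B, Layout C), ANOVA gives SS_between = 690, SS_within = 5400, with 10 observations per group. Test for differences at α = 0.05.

df_between = 2, df_within = 27. F = MS_between/MS_within = 345.0/200.0 = 1.725. F_crit ≈ 3.354. Fail to reject H₀.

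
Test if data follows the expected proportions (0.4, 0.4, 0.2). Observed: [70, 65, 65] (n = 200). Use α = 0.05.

Expected: [80.0, 80.0, 40.0]. χ² = 19.688. df = 2, critical = 5.991. Reject H₀.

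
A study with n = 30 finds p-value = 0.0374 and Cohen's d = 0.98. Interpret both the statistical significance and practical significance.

Statistically significant (p = 0.0374 < 0.05). Cohen's d = 0.98 indicates a large effect size. Both statistical and practical significance should be considered.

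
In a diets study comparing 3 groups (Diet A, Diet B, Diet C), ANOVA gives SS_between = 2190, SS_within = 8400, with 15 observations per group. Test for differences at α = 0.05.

df_between = 2, df_within = 42. F = MS_between/MS_within = 1095.0/200.0 = 5.475. F_crit ≈ 3.22. Reject H₀. At least one mean differs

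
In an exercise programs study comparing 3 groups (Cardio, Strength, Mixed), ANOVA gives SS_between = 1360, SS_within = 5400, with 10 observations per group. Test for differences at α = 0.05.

df_between = 2, df_within = 27. F = MS_between/MS_within = 680.0/200.0 = 3.4. F_crit ≈ 3.354. Reject H₀. At least one mean differs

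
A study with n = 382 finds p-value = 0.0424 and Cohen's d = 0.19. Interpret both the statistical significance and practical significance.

Statistically significant (p = 0.0424 < 0.05). Cohen's d = 0.19 indicates a very small effect size. Both statistical and practical significance should be considered.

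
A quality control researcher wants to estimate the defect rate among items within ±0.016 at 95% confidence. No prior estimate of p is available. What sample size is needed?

Conservative approach: use p = 0.5 (maximizes p(1-p) = 0.25). n = z²(0.25)/E² = 1.96²×0.25/0.016² = 3751.6 → n = 3752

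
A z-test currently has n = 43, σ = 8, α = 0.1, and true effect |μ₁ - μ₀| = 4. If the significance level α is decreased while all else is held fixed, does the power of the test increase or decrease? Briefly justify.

Power decreases: a smaller α raises the critical value, so less of the H₁ sampling distribution falls in the rejection region.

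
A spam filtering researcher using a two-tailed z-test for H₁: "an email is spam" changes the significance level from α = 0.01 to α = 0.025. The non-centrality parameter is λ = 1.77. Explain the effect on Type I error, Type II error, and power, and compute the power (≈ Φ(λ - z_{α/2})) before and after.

Increasing α from 0.01 to 0.025:
• Type I error rate increases (α is the Type I rate by definition).
• Critical value moves from z_{α/2} = 2.576 to 2.241, so power = Φ(λ - z_{α/2}) goes from Φ(1.77 - 2.576) = 0.21 to Φ(1.77 - 2.241) = 0.319.
• Type II error rate β = 1 - power therefore decreases (0.79 → 0.681).
Appropriate when false negatives are costly — here, a spam email lands in the inbox.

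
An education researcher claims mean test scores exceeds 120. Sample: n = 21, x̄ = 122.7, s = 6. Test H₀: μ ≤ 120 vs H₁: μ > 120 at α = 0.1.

t = (122.7 - 120)/(6/√21) = 2.062, df = 20. Critical t = 1.325. Reject H₀.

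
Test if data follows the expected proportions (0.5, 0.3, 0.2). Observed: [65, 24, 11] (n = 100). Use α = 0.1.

Expected: [50.0, 30.0, 20.0]. χ² = 9.75. df = 2, critical = 4.605. Reject H₀.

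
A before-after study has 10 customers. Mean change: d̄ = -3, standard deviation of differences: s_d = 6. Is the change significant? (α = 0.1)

t = d̄/(s_d/√n) = -3/(6/√10) = -1.581. df = 9, critical t = ±1.833. Fail to reject H₀.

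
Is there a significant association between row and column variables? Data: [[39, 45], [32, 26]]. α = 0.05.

χ² = 1.049. df = 1, critical = 3.841. Fail to reject H₀. No evidence of dependence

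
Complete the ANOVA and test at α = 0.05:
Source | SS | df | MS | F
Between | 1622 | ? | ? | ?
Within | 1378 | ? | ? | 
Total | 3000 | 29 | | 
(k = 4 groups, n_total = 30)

df_between = 3, df_within = 26. MS_between = 540.67, MS_within = 53.0. F = 10.201, F_crit ≈ 2.975. Reject H₀.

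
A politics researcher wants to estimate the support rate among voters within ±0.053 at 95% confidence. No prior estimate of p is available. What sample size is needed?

Conservative approach: use p = 0.5 (maximizes p(1-p) = 0.25). n = z²(0.25)/E² = 1.96²×0.25/0.053² = 341.9 → n = 342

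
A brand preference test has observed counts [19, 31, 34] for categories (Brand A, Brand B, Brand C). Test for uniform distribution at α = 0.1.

Expected = 28 each. χ² = Σ(O-E)²/E = 4.5. df = 2, critical value = 4.605. Fail to reject H₀.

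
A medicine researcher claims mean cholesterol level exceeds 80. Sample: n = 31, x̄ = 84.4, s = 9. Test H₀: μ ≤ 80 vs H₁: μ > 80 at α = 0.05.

t = (84.4 - 80)/(9/√31) = 2.722, df = 30. Critical t = 1.697. Reject H₀.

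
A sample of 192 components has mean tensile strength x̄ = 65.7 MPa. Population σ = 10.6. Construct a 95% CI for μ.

CI = x̄ ± z*(σ/√n) = 65.7 ± 1.96(10.6/√192) = 65.7 ± 1.5 = (64.2, 67.2)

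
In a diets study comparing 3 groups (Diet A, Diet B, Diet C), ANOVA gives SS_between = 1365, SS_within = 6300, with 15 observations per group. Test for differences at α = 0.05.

df_between = 2, df_within = 42. F = MS_between/MS_within = 682.5/150.0 = 4.55. F_crit ≈ 3.22. Reject H₀. At least one mean differs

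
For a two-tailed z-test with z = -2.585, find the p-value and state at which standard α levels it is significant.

p = 2·P(Z > |-2.585|) = 2·(1 - Φ(2.585)) ≈ 0.0097. Significant at α = 0.1; Significant at α = 0.05; Significant at α = 0.01.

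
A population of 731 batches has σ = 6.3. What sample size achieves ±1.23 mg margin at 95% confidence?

Without FPC: n₀ = (1.96×6.3/1.23)² = 100.782. With FPC: n = n₀N/(n₀+N-1) = 88.7 → n = 89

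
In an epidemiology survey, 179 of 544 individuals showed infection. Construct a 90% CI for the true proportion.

p̂ = 0.329. CI = p̂ ± z*√(p̂(1-p̂)/n) = (0.296, 0.362)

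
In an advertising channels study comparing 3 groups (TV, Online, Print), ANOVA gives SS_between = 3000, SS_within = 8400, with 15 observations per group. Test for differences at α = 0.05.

df_between = 2, df_within = 42. F = MS_between/MS_within = 1500.0/200.0 = 7.5. F_crit ≈ 3.22. Reject H₀. At least one mean differs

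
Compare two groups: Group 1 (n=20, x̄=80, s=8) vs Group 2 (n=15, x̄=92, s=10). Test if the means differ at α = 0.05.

Pooled sp = 8.9. t = -3.946, df = 33. Critical t = ±2.035. Reject H₀.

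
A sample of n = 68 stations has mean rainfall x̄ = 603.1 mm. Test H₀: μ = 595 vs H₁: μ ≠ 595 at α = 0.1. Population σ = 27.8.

z = (x̄ - μ₀)/(σ/√n) = (603.1 - 595)/(27.8/√68) = 2.403. Critical value: ±1.645. Since |2.403| > 1.645, Reject H₀.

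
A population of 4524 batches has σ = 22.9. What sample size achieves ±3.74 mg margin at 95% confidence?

Without FPC: n₀ = (1.96×22.9/3.74)² = 144.026. With FPC: n = n₀N/(n₀+N-1) = 139.6 → n = 140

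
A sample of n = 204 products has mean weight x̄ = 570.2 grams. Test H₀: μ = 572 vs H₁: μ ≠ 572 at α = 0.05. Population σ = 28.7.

z = (x̄ - μ₀)/(σ/√n) = (570.2 - 572)/(28.7/√204) = -0.896. Critical value: ±1.96. Since |-0.896| ≤ 1.96, Fail to reject H₀.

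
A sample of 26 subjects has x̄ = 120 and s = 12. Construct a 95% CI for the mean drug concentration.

CI = x̄ ± t*(s/√n) = 120 ± 2.06(12/√26) = (115.15, 124.85)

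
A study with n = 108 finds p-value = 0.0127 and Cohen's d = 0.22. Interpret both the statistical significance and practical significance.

Statistically significant (p = 0.0127 < 0.05). Cohen's d = 0.22 indicates a small effect size. Both statistical and practical significance should be considered.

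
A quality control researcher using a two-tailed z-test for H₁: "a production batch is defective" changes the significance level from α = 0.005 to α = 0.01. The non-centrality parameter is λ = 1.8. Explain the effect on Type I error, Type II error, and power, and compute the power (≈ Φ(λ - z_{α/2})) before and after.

Increasing α from 0.005 to 0.01:
• Type I error rate increases (α is the Type I rate by definition).
• Critical value moves from z_{α/2} = 2.807 to 2.576, so power = Φ(λ - z_{α/2}) goes from Φ(1.8 - 2.807) = 0.157 to Φ(1.8 - 2.576) = 0.219.
• Type II error rate β = 1 - power therefore decreases (0.843 → 0.781).
Appropriate when false negatives are costly — here, shipping a defective batch — faulty products reach customers.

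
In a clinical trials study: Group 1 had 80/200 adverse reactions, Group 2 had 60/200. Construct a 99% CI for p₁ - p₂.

p̂₁ = 0.4, p̂₂ = 0.3. Difference = 0.1. CI = (-0.022, 0.222)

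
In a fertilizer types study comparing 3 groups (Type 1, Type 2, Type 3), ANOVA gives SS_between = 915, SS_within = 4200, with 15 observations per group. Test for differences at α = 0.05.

df_between = 2, df_within = 42. F = MS_between/MS_within = 457.5/100.0 = 4.575. F_crit ≈ 3.22. Reject H₀. At least one mean differs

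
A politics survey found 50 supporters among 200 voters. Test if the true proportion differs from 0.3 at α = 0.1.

p̂ = 0.25, p₀ = 0.3. z = (p̂ - p₀)/√(p₀(1-p₀)/n) = -1.543. Critical: ±1.645. Fail to reject H₀.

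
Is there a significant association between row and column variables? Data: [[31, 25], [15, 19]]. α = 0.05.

χ² = 1.07. df = 1, critical = 3.841. Fail to reject H₀. No evidence of dependence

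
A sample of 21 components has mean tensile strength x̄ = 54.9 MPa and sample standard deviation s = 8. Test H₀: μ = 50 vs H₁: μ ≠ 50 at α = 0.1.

t = (x̄ - μ₀)/(s/√n) = (54.9 - 50)/(8/√21) = 2.807. df = 20, critical t = ±1.725. Reject H₀.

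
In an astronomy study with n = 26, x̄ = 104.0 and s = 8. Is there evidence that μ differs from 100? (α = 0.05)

t = (x̄ - μ₀)/(s/√n) = (104.0 - 100)/(8/√26) = 2.55. df = 25, critical t = ±2.06. Reject H₀.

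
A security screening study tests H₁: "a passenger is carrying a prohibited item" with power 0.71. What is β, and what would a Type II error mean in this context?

β = 1 - power = 1 - 0.71 = 0.29. A Type II error is failing to reject H₀ when H₀ is false (false negative) — here, failing to conclude that a passenger is carrying a prohibited item when in fact it is true. Consequence: letting a prohibited item through — security breach.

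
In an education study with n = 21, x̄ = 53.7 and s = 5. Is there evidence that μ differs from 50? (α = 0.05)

t = (x̄ - μ₀)/(s/√n) = (53.7 - 50)/(5/√21) = 3.391. df = 20, critical t = ±2.086. Reject H₀.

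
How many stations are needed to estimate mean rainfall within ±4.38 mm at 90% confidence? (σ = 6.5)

n = (z*σ/E)² = (1.645×6.5/4.38)² = 6.0 → n = 6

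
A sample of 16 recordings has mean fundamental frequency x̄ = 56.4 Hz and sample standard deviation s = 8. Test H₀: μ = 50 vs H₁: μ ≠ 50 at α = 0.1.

t = (x̄ - μ₀)/(s/√n) = (56.4 - 50)/(8/√16) = 3.2. df = 15, critical t = ±1.753. Reject H₀.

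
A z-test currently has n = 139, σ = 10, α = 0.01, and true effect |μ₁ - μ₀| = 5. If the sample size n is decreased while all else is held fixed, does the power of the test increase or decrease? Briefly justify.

Power decreases: a smaller n inflates the standard error σ/√n, pulling the sampling distribution under H₁ back toward the critical value.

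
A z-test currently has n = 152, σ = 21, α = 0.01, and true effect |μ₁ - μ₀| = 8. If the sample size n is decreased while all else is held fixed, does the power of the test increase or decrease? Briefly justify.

Power decreases: a smaller n inflates the standard error σ/√n, pulling the sampling distribution under H₁ back toward the critical value.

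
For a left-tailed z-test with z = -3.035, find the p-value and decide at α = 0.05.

p = P(Z < -3.035) = Φ(-3.035) ≈ 0.0012. Since p < 0.05, reject H₀ (significant) at α = 0.05.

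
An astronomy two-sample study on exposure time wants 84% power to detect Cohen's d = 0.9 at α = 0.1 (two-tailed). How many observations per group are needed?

z_{α/2} = 1.645, z_β = Φ⁻¹(0.84) = 0.994. For large effect (d = 0.9): n per group = 2(z_{α/2} + z_β)²/d² = 2(1.645 + 0.994)²/0.9² = 17.2 → 18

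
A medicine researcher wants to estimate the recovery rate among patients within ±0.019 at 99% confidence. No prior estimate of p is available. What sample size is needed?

Conservative approach: use p = 0.5 (maximizes p(1-p) = 0.25). n = z²(0.25)/E² = 2.576²×0.25/0.019² = 4595.4 → n = 4596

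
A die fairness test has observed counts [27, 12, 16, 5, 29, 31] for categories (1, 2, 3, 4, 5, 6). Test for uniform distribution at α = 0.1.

Expected = 20 each. χ² = Σ(O-E)²/E = 27.8. df = 5, critical value = 9.236. Reject H₀.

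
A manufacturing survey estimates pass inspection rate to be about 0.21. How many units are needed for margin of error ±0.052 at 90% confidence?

n = z²p(1-p)/E² = 1.645²×0.21×0.79/0.052² = 166.02 → n = 167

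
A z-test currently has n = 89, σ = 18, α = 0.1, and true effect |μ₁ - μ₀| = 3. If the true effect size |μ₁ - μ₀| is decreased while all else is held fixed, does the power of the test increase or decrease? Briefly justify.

Power decreases: a smaller true effect decreases the non-centrality λ = |μ₁ - μ₀|/(σ/√n).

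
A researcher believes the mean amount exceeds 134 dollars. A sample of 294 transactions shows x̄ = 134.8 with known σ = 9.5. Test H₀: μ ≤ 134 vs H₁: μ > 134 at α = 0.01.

z = 1.444. Critical value: 2.33. Fail to reject H₀.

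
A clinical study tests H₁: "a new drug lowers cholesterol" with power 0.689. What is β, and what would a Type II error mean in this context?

β = 1 - power = 1 - 0.689 = 0.311. A Type II error is failing to reject H₀ when H₀ is false (false negative) — here, failing to conclude that a new drug lowers cholesterol when in fact it is true. Consequence: shelving an effective drug — patients miss out on a treatment that would have helped.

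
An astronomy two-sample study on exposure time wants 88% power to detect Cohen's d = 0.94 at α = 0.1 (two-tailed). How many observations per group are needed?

z_{α/2} = 1.645, z_β = Φ⁻¹(0.88) = 1.175. For large effect (d = 0.94): n per group = 2(z_{α/2} + z_β)²/d² = 2(1.645 + 1.175)²/0.94² = 18.0 → 18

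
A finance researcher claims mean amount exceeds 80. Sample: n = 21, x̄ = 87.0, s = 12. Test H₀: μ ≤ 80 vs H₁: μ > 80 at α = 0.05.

t = (87.0 - 80)/(12/√21) = 2.673, df = 20. Critical t = 1.725. Reject H₀.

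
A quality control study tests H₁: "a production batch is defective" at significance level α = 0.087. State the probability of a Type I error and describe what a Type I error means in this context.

P(Type I error) = α = 0.087. A Type I error is rejecting H₀ when H₀ is actually true (false positive) — here, concluding that a production batch is defective when in fact this is not the case. Consequence: scrapping a good batch — wasted material and cost for no reason.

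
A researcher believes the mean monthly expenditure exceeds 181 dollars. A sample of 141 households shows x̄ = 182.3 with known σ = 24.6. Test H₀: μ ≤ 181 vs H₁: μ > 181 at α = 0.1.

z = 0.628. Critical value: 1.28. Fail to reject H₀.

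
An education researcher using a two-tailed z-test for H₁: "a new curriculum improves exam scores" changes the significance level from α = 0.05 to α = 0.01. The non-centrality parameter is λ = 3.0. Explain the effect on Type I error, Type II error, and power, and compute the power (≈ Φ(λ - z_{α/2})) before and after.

Decreasing α from 0.05 to 0.01:
• Type I error rate decreases (α is the Type I rate by definition).
• Critical value moves from z_{α/2} = 1.96 to 2.576, so power = Φ(λ - z_{α/2}) goes from Φ(3.0 - 1.96) = 0.851 to Φ(3.0 - 2.576) = 0.664.
• Type II error rate β = 1 - power therefore increases (0.149 → 0.336).
Appropriate when false positives are costly — here, adopting a curriculum that gives no real benefit — disruption for nothing.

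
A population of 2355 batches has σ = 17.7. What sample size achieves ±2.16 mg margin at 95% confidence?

Without FPC: n₀ = (1.96×17.7/2.16)² = 257.959. With FPC: n = n₀N/(n₀+N-1) = 232.6 → n = 233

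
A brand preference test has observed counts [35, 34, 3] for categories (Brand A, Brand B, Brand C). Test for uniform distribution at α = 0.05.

Expected = 24 each. χ² = Σ(O-E)²/E = 27.583. df = 2, critical value = 5.991. Reject H₀.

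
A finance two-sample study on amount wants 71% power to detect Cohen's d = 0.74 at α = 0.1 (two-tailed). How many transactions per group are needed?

z_{α/2} = 1.645, z_β = Φ⁻¹(0.71) = 0.553. For medium effect (d = 0.74): n per group = 2(z_{α/2} + z_β)²/d² = 2(1.645 + 0.553)²/0.74² = 17.6 → 18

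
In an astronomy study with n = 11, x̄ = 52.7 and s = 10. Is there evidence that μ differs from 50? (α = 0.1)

t = (x̄ - μ₀)/(s/√n) = (52.7 - 50)/(10/√11) = 0.895. df = 10, critical t = ±1.812. Fail to reject H₀.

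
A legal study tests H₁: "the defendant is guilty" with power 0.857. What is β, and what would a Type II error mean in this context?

β = 1 - power = 1 - 0.857 = 0.143. A Type II error is failing to reject H₀ when H₀ is false (false negative) — here, failing to conclude that the defendant is guilty when in fact it is true. Consequence: acquitting a guilty person.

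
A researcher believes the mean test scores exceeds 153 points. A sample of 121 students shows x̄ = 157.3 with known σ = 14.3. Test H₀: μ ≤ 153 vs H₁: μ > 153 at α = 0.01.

z = 3.308. Critical value: 2.33. Reject H₀.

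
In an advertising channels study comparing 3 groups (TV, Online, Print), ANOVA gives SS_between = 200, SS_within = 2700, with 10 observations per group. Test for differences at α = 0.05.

df_between = 2, df_within = 27. F = MS_between/MS_within = 100.0/100.0 = 1.0. F_crit ≈ 3.354. Fail to reject H₀.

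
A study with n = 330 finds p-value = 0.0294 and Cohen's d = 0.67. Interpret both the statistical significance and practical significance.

Statistically significant (p = 0.0294 < 0.05). Cohen's d = 0.67 indicates a medium effect size. Both statistical and practical significance should be considered.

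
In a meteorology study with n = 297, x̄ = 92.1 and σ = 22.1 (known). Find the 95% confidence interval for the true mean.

CI = x̄ ± z*(σ/√n) = 92.1 ± 1.96(22.1/√297) = 92.1 ± 2.51 = (89.59, 94.61)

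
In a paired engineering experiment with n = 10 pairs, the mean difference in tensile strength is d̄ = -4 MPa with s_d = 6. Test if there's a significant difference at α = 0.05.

t = d̄/(s_d/√n) = -4/(6/√10) = -2.108. df = 9, critical t = ±2.262. Fail to reject H₀.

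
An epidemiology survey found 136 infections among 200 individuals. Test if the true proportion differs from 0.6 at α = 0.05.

p̂ = 0.68, p₀ = 0.6. z = (p̂ - p₀)/√(p₀(1-p₀)/n) = 2.309. Critical: ±1.96. Reject H₀.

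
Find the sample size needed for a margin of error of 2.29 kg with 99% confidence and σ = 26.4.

n = (z*σ/E)² = (2.576×26.4/2.29)² = 881.9 → n = 882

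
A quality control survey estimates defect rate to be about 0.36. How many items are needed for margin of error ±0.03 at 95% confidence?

n = z²p(1-p)/E² = 1.96²×0.36×0.64/0.03² = 983.4 → n = 984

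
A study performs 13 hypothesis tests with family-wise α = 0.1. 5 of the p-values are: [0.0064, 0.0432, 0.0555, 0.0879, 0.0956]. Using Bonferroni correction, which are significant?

Bonferroni α = 0.1/13 = 0.00769. Significant p-values: [0.0064]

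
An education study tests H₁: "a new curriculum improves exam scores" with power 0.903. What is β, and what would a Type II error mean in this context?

β = 1 - power = 1 - 0.903 = 0.097. A Type II error is failing to reject H₀ when H₀ is false (false negative) — here, failing to conclude that a new curriculum improves exam scores when in fact it is true. Consequence: keeping the old curriculum when the new one would have helped students.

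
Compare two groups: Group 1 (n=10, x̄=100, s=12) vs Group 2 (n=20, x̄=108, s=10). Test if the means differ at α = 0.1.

Pooled sp = 10.68. t = -1.933, df = 28. Critical t = ±1.701. Reject H₀.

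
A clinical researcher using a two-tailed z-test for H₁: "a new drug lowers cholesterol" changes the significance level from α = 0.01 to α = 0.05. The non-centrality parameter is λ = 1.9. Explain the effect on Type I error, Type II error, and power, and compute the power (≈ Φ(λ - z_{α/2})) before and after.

Increasing α from 0.01 to 0.05:
• Type I error rate increases (α is the Type I rate by definition).
• Critical value moves from z_{α/2} = 2.576 to 1.96, so power = Φ(λ - z_{α/2}) goes from Φ(1.9 - 2.576) = 0.25 to Φ(1.9 - 1.96) = 0.476.
• Type II error rate β = 1 - power therefore decreases (0.75 → 0.524).
Appropriate when false negatives are costly — here, shelving an effective drug — patients miss out on a treatment that would have helped.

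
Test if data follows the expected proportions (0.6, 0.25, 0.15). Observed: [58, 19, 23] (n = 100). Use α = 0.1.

Expected: [60.0, 25.0, 15.0]. χ² = 5.773. df = 2, critical = 4.605. Reject H₀.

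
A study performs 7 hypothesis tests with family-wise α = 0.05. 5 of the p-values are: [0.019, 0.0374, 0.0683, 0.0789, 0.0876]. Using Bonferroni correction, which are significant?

Bonferroni α = 0.05/7 = 0.00714. None of the given p-values are significant.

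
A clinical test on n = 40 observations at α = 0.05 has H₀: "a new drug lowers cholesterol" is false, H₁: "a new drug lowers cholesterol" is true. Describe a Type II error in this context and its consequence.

Type II error: failing to reject H₀ when it is false — concluding that a new drug lowers cholesterol is not supported when in fact it is. Consequence: shelving an effective drug — patients miss out on a treatment that would have helped.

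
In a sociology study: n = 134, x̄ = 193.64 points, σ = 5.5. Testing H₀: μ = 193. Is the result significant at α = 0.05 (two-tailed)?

z = (193.64 - 193)/(5.5/√134) = 1.347. Since |z| ≤ 1.96, not significant at α = 0.05.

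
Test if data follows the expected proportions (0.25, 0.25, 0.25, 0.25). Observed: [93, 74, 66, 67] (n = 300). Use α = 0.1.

Expected: [75.0, 75.0, 75.0, 75.0]. χ² = 6.267. df = 3, critical = 6.251. Reject H₀.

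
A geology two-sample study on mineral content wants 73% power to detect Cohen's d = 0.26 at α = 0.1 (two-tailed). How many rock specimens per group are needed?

z_{α/2} = 1.645, z_β = Φ⁻¹(0.73) = 0.613. For small effect (d = 0.26): n per group = 2(z_{α/2} + z_β)²/d² = 2(1.645 + 0.613)²/0.26² = 150.8 → 151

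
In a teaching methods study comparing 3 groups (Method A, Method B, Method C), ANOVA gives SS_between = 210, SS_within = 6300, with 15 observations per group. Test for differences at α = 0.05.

df_between = 2, df_within = 42. F = MS_between/MS_within = 105.0/150.0 = 0.7. F_crit ≈ 3.22. Fail to reject H₀.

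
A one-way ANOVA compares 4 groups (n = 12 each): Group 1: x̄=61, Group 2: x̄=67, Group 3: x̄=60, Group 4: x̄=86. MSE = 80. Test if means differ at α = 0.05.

Grand mean = 68.5. SS_between = 5244.0, MS_between = 1748.0. F = 21.85, F_crit ≈ 2.816. Reject H₀.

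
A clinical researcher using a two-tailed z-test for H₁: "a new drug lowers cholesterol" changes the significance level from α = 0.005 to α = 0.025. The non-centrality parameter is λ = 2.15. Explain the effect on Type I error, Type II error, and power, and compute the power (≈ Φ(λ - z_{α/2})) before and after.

Increasing α from 0.005 to 0.025:
• Type I error rate increases (α is the Type I rate by definition).
• Critical value moves from z_{α/2} = 2.807 to 2.241, so power = Φ(λ - z_{α/2}) goes from Φ(2.15 - 2.807) = 0.256 to Φ(2.15 - 2.241) = 0.464.
• Type II error rate β = 1 - power therefore decreases (0.744 → 0.536).
Appropriate when false negatives are costly — here, shelving an effective drug — patients miss out on a treatment that would have helped.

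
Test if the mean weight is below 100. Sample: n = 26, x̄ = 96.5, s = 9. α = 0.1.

t = (96.5 - 100)/(9/√26) = -1.983, df = 25. Critical t = -1.316. Reject H₀.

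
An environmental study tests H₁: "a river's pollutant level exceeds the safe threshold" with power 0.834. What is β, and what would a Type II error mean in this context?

β = 1 - power = 1 - 0.834 = 0.166. A Type II error is failing to reject H₀ when H₀ is false (false negative) — here, failing to conclude that a river's pollutant level exceeds the safe threshold when in fact it is true. Consequence: allowing unsafe pollution to continue.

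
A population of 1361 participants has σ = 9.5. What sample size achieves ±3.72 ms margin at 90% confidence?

Without FPC: n₀ = (1.645×9.5/3.72)² = 17.648. With FPC: n = n₀N/(n₀+N-1) = 17.4 → n = 18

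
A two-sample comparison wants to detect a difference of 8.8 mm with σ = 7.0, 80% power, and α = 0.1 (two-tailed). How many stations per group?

n per group = 2(z_α/2 + z_β)²σ²/d² = 2×(1.645 + 0.84)²×7.0²/8.8² = 7.8 → n = 8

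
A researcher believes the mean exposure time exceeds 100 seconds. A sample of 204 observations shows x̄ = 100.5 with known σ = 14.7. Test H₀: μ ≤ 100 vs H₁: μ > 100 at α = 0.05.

z = 0.486. Critical value: 1.645. Fail to reject H₀.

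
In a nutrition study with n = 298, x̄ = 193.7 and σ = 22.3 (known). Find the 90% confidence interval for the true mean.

CI = x̄ ± z*(σ/√n) = 193.7 ± 1.645(22.3/√298) = 193.7 ± 2.13 = (191.57, 195.83)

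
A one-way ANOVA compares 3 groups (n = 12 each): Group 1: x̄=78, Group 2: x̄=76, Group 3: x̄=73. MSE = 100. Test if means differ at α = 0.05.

Grand mean = 75.67. SS_between = 152.0, MS_between = 76.0. F = 0.76, F_crit ≈ 3.285. Fail to reject H₀.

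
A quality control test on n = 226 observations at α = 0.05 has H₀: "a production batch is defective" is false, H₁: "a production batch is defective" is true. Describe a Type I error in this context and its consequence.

Type I error: rejecting H₀ when it is true — concluding that a production batch is defective when in fact it is not. Consequence: scrapping a good batch — wasted material and cost for no reason.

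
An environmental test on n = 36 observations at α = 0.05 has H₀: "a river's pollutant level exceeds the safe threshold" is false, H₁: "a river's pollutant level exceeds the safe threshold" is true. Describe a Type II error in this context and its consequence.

Type II error: failing to reject H₀ when it is false — concluding that a river's pollutant level exceeds the safe threshold is not supported when in fact it is. Consequence: allowing unsafe pollution to continue.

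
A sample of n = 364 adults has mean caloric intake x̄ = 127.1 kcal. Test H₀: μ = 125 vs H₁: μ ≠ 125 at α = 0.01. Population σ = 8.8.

z = (x̄ - μ₀)/(σ/√n) = (127.1 - 125)/(8.8/√364) = 4.553. Critical value: ±2.576. Since |4.553| > 2.576, Reject H₀.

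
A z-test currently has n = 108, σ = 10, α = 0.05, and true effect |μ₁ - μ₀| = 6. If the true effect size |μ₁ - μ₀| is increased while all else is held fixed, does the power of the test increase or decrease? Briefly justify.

Power increases: a larger true effect increases the non-centrality λ = |μ₁ - μ₀|/(σ/√n).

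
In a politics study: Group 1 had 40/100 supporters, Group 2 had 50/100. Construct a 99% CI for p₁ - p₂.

p̂₁ = 0.4, p̂₂ = 0.5. Difference = -0.1. CI = (-0.28, 0.08)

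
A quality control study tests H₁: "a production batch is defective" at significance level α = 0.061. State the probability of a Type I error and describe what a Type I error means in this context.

P(Type I error) = α = 0.061. A Type I error is rejecting H₀ when H₀ is actually true (false positive) — here, concluding that a production batch is defective when in fact this is not the case. Consequence: scrapping a good batch — wasted material and cost for no reason.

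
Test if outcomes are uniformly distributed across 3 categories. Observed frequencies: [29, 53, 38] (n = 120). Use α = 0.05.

Expected = 40 each. χ² = Σ(O-E)²/E = 7.35. df = 2, critical value = 5.991. Reject H₀.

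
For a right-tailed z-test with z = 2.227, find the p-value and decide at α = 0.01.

p = P(Z > 2.227) = 1 - Φ(2.227) ≈ 0.013. Since p ≥ 0.01, fail to reject H₀ (not significant) at α = 0.01.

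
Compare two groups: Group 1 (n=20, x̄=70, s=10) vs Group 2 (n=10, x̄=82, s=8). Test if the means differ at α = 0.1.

Pooled sp = 9.4. t = -3.295, df = 28. Critical t = ±1.701. Reject H₀.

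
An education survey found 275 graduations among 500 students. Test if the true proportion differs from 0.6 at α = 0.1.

p̂ = 0.55, p₀ = 0.6. z = (p̂ - p₀)/√(p₀(1-p₀)/n) = -2.282. Critical: ±1.645. Reject H₀.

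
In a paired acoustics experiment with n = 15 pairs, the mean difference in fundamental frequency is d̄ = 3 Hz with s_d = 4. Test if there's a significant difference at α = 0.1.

t = d̄/(s_d/√n) = 3/(4/√15) = 2.905. df = 14, critical t = ±1.761. Reject H₀.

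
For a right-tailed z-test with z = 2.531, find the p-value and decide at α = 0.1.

p = P(Z > 2.531) = 1 - Φ(2.531) ≈ 0.0057. Since p < 0.1, reject H₀ (significant) at α = 0.1.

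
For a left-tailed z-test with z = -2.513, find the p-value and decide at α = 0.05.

p = P(Z < -2.513) = Φ(-2.513) ≈ 0.006. Since p < 0.05, reject H₀ (significant) at α = 0.05.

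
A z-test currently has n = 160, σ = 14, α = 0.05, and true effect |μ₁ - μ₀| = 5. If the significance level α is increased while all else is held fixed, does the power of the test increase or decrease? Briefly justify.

Power increases: a larger α lowers the critical value, so more of the H₁ sampling distribution falls in the rejection region.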